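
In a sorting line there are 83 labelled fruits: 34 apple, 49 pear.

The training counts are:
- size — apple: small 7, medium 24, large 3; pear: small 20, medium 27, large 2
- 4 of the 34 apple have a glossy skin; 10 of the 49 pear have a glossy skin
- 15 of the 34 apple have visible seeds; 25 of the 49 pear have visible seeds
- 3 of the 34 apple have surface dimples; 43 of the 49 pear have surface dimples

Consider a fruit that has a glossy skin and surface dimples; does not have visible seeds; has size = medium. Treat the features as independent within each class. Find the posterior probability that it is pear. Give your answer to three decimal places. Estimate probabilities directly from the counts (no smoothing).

0.944

apple: (34/83) × (24/34) × (4/34) × (19/34) × (3/34) ≈ 0.00167738
pear: (49/83) × (27/49) × (10/49) × (24/49) × (43/49) ≈ 0.028535
P(pear | x) = 0.028535 / 0.03021238 ≈ 0.944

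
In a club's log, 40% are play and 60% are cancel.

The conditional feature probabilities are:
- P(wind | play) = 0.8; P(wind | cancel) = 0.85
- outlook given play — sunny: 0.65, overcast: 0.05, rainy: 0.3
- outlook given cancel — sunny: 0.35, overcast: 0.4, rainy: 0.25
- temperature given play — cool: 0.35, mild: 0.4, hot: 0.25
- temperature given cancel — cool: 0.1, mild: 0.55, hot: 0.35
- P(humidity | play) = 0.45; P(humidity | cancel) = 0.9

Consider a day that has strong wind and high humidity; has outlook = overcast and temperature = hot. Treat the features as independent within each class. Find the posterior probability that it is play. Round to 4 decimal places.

0.0272

play: 0.4 × 0.8 × 0.05 × 0.25 × 0.45 = 0.0018
cancel: 0.6 × 0.85 × 0.4 × 0.35 × 0.9 = 0.06426
P(play | x) = 0.0018 / 0.06606 ≈ 0.0272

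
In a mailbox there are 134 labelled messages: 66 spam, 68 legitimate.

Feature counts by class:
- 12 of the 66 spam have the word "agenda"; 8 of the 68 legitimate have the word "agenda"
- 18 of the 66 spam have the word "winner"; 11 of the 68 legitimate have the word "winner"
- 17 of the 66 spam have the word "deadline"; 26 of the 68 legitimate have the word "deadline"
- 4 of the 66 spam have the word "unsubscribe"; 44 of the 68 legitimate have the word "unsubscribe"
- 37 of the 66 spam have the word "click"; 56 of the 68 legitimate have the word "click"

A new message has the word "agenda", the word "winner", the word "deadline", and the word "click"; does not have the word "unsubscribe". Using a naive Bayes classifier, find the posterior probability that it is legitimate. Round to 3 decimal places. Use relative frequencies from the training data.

spam: (66/134) × (12/66) × (18/66) × (17/66) × (62/66) × (37/66) ≈ 0.00331296
legitimate: (68/134) × (8/68) × (11/68) × (26/68) × (24/68) × (56/68) ≈ 0.00107328
P(legitimate | x) = 0.00107328 / 0.00438624 ≈ 0.245

0.245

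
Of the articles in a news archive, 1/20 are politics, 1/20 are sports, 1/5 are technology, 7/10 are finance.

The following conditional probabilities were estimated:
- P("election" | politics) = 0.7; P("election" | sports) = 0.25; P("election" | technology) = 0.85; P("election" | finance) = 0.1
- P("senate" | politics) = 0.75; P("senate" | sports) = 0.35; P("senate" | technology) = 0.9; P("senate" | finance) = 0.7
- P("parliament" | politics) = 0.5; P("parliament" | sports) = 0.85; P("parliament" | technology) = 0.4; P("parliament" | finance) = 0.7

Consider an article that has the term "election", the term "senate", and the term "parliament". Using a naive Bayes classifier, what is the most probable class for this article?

technology

politics: 0.05 × 0.7 × 0.75 × 0.5 = 0.013125
sports: 0.05 × 0.25 × 0.35 × 0.85 = 0.00371875
technology: 0.2 × 0.85 × 0.9 × 0.4 = 0.0612
finance: 0.7 × 0.1 × 0.7 × 0.7 = 0.0343
Highest score → technology.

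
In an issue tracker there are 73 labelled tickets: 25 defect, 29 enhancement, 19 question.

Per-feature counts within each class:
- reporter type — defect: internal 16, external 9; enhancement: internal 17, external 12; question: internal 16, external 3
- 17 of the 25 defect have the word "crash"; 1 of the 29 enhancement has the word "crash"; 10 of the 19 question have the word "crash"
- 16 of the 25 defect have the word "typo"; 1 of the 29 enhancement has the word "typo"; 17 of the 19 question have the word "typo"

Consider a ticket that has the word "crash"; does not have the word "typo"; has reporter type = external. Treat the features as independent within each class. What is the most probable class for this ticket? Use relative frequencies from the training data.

defect

defect: (25/73) × (9/25) × (17/25) × (9/25) ≈ 0.0301808
enhancement: (29/73) × (12/29) × (1/29) × (28/29) ≈ 0.00547294
question: (19/73) × (3/19) × (10/19) × (2/19) ≈ 0.00227678
Highest score → defect.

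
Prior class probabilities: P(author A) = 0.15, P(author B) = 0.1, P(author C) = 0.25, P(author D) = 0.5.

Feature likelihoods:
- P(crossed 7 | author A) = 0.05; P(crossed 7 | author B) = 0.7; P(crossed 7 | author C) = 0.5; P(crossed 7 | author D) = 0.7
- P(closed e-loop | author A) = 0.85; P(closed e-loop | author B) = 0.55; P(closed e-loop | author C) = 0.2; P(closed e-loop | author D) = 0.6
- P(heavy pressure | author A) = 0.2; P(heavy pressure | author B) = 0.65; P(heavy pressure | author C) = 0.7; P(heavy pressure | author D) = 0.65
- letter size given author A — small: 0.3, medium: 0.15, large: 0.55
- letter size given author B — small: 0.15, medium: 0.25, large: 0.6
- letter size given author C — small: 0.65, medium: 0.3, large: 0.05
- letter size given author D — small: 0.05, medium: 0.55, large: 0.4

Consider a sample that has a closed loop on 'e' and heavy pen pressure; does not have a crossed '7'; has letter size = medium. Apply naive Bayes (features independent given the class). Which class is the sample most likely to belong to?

author A: 0.15 × (1−0.05) × 0.85 × 0.2 × 0.15 = 0.00363375
author B: 0.1 × (1−0.7) × 0.55 × 0.65 × 0.25 = 0.00268125
author C: 0.25 × (1−0.5) × 0.2 × 0.7 × 0.3 = 0.00525
author D: 0.5 × (1−0.7) × 0.6 × 0.65 × 0.55 = 0.032175
Highest score → author D.

author D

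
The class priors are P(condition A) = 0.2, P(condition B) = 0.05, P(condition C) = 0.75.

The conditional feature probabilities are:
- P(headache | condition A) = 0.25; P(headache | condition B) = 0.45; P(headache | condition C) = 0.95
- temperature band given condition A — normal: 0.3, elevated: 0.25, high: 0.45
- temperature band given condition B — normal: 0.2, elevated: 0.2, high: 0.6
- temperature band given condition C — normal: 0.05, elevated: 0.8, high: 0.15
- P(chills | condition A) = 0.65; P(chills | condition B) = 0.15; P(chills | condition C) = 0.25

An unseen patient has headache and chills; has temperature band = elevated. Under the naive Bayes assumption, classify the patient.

condition A: 0.2 × 0.25 × 0.25 × 0.65 = 0.008125
condition B: 0.05 × 0.45 × 0.2 × 0.15 = 0.000675
condition C: 0.75 × 0.95 × 0.8 × 0.25 = 0.1425
Highest score → condition C.

condition C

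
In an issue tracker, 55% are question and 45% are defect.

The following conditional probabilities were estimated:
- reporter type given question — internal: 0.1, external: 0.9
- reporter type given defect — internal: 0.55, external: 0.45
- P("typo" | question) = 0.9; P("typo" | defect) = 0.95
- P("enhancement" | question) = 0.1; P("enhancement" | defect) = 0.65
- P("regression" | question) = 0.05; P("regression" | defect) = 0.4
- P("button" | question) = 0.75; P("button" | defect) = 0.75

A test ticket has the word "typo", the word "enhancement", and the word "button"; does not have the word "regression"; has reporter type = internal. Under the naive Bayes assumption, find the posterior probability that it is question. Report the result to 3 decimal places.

0.049

question: 0.55 × 0.1 × 0.9 × 0.1 × (1−0.05) × 0.75 = 0.003526875
defect: 0.45 × 0.55 × 0.95 × 0.65 × (1−0.4) × 0.75 = 0.0687740625
P(question | x) = 0.003526875 / 0.0723009375 ≈ 0.049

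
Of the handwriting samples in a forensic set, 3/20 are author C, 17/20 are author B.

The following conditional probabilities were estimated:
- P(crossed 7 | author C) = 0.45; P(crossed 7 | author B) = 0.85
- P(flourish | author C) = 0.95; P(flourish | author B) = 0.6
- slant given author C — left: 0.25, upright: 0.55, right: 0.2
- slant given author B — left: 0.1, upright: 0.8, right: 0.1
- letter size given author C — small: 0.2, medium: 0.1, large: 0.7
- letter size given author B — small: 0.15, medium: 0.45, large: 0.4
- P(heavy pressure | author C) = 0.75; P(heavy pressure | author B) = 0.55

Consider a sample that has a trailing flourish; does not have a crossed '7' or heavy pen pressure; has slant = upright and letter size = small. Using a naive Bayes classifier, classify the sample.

author C: 0.15 × (1−0.45) × 0.95 × 0.55 × 0.2 × (1−0.75) = 0.0021553125
author B: 0.85 × (1−0.85) × 0.6 × 0.8 × 0.15 × (1−0.55) = 0.004131
Highest score → author B.

author B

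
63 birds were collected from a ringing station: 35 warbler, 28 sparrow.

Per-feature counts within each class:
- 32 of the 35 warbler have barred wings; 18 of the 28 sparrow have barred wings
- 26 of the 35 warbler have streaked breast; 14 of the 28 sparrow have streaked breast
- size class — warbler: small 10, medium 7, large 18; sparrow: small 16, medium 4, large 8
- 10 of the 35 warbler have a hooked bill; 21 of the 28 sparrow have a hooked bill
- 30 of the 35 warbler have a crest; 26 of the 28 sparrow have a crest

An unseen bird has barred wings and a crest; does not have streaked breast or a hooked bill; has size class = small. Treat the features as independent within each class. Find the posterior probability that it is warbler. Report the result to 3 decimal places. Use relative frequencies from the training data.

0.547

warbler: (35/63) × (32/35) × (9/35) × (10/35) × (25/35) × (30/35) ≈ 0.0228476
sparrow: (28/63) × (18/28) × (14/28) × (16/28) × (7/28) × (26/28) ≈ 0.0189504
P(warbler | x) = 0.0228476 / 0.041798 ≈ 0.547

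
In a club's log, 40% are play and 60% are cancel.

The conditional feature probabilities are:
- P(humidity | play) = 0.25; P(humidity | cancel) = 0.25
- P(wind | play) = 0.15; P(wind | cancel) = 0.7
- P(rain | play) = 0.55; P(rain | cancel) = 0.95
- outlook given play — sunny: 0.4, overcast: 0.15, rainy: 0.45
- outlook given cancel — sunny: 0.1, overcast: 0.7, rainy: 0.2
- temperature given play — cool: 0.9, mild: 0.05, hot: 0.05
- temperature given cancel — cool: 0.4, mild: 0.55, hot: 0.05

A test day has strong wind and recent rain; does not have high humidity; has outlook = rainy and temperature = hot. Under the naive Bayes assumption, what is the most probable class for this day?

play: 0.4 × (1−0.25) × 0.15 × 0.55 × 0.45 × 0.05 = 0.000556875
cancel: 0.6 × (1−0.25) × 0.7 × 0.95 × 0.2 × 0.05 = 0.0029925
Highest score → cancel.

cancel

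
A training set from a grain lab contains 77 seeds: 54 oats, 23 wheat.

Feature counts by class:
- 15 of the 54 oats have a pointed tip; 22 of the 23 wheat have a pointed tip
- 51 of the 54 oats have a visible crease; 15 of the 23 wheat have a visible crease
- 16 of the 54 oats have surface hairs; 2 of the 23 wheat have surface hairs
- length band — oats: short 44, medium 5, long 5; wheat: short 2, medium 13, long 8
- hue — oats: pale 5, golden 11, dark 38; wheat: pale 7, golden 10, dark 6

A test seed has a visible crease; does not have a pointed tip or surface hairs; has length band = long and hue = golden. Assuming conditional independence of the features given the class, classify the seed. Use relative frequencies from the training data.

oats

oats: (54/77) × (39/54) × (51/54) × (38/54) × (5/54) × (11/54) ≈ 0.00634915
wheat: (23/77) × (1/23) × (15/23) × (21/23) × (8/23) × (10/23) ≈ 0.0011695
Highest score → oats.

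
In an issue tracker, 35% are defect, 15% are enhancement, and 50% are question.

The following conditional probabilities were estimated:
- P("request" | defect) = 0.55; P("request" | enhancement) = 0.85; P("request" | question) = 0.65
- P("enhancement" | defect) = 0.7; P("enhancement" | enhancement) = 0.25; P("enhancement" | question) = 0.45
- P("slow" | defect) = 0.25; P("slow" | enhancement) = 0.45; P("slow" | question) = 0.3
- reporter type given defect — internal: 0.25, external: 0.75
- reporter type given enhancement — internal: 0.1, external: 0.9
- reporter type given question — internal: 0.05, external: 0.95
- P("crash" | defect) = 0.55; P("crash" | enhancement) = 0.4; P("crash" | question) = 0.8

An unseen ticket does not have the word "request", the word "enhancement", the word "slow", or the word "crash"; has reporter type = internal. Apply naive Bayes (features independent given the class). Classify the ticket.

defect

defect: 0.35 × (1−0.55) × (1−0.7) × (1−0.25) × 0.25 × (1−0.55) = 0.00398671875
enhancement: 0.15 × (1−0.85) × (1−0.25) × (1−0.45) × 0.1 × (1−0.4) = 0.000556875
question: 0.5 × (1−0.65) × (1−0.45) × (1−0.3) × 0.05 × (1−0.8) = 0.00067375
Highest score → defect.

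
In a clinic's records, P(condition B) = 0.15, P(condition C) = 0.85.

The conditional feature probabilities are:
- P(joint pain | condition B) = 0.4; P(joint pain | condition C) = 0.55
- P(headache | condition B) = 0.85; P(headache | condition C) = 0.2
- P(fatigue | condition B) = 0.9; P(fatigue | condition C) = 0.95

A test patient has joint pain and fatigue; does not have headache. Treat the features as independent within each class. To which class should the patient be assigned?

condition B: 0.15 × 0.4 × (1−0.85) × 0.9 = 0.0081
condition C: 0.85 × 0.55 × (1−0.2) × 0.95 = 0.3553
Highest score → condition C.

condition C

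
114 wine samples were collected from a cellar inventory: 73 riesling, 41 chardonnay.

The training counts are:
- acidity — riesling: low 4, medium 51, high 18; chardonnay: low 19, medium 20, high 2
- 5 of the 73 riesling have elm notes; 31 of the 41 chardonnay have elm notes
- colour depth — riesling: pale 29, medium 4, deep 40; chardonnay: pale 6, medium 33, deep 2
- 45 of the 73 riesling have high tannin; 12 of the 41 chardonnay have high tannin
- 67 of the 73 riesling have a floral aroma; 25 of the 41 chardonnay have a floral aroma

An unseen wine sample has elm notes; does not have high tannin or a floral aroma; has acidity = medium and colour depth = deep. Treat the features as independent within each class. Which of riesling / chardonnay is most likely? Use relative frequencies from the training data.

riesling: (73/114) × (51/73) × (5/73) × (40/73) × (28/73) × (6/73) ≈ 0.000529314
chardonnay: (41/114) × (20/41) × (31/41) × (2/41) × (29/41) × (16/41) ≈ 0.00178607
Highest score → chardonnay.

chardonnay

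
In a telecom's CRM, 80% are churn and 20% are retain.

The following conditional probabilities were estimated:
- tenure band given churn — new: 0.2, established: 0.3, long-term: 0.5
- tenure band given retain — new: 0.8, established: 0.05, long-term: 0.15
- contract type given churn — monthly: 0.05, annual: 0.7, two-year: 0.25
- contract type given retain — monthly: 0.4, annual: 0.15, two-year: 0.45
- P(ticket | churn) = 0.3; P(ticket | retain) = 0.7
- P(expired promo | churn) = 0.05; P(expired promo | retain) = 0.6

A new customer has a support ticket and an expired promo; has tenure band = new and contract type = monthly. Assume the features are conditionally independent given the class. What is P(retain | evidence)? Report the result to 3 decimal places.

0.996

churn: 0.8 × 0.2 × 0.05 × 0.3 × 0.05 = 0.00012
retain: 0.2 × 0.8 × 0.4 × 0.7 × 0.6 = 0.02688
P(retain | x) = 0.02688 / 0.027 ≈ 0.996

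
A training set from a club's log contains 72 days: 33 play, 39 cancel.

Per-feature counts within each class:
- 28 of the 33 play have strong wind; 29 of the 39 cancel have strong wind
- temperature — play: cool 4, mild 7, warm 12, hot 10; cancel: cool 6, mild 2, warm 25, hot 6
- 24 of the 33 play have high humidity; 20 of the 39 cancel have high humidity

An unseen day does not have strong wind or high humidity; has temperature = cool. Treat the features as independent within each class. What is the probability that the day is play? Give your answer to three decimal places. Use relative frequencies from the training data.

play: (33/72) × (5/33) × (4/33) × (9/33) ≈ 0.00229568
cancel: (39/72) × (10/39) × (6/39) × (19/39) ≈ 0.0104098
P(play | x) = 0.00229568 / 0.01270548 ≈ 0.181

0.181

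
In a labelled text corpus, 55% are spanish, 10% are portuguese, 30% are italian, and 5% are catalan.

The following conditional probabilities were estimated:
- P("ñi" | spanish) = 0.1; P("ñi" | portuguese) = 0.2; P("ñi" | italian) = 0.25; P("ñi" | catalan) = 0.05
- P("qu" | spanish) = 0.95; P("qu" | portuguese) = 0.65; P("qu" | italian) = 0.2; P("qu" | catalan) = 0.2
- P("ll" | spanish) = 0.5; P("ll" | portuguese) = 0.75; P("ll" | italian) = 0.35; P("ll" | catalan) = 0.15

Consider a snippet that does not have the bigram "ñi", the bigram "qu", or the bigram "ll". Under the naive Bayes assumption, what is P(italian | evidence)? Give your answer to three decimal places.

spanish: 0.55 × (1−0.1) × (1−0.95) × (1−0.5) = 0.012375
portuguese: 0.1 × (1−0.2) × (1−0.65) × (1−0.75) = 0.007
italian: 0.3 × (1−0.25) × (1−0.2) × (1−0.35) = 0.117
catalan: 0.05 × (1−0.05) × (1−0.2) × (1−0.15) = 0.0323
P(italian | x) = 0.117 / 0.168675 ≈ 0.694

0.694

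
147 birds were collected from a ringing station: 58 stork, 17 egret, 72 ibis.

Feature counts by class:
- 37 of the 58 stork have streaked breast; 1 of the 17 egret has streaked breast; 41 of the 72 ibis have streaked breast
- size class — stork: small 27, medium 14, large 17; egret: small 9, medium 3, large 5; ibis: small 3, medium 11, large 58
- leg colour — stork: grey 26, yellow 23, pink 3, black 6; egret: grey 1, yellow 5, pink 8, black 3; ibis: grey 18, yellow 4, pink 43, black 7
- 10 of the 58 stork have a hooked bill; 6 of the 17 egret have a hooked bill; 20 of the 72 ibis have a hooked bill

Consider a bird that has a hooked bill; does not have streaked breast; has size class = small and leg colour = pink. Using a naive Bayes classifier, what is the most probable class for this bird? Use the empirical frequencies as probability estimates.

stork: (58/147) × (21/58) × (27/58) × (3/58) × (10/58) ≈ 0.000593066
egret: (17/147) × (16/17) × (9/17) × (8/17) × (6/17) ≈ 0.00957061
ibis: (72/147) × (31/72) × (3/72) × (43/72) × (20/72) ≈ 0.00145769
Highest score → egret.

egret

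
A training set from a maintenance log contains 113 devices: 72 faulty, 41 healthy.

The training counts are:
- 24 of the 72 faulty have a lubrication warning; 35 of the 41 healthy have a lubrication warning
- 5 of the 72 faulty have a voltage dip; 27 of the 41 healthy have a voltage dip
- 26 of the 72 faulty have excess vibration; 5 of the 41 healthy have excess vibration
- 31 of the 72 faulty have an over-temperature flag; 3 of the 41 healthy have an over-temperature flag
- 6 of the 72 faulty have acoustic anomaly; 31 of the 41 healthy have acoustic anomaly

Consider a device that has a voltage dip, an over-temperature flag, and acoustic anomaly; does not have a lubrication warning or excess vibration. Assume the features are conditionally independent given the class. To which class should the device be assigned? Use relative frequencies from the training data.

healthy

faulty: (72/113) × (48/72) × (5/72) × (46/72) × (31/72) × (6/72) ≈ 0.000676198
healthy: (41/113) × (6/41) × (27/41) × (36/41) × (3/41) × (31/41) ≈ 0.00169858
Highest score → healthy.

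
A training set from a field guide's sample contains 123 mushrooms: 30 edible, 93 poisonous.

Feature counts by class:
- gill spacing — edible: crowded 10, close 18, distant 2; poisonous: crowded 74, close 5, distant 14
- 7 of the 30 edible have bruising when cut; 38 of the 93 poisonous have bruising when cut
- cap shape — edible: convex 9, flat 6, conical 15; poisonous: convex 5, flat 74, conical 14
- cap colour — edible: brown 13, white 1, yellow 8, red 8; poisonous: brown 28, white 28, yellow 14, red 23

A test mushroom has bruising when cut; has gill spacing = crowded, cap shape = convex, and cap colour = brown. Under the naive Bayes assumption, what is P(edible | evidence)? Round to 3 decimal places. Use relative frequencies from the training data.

0.383

edible: (30/123) × (10/30) × (7/30) × (9/30) × (13/30) ≈ 0.00246612
poisonous: (93/123) × (74/93) × (38/93) × (5/93) × (28/93) ≈ 0.00397914
P(edible | x) = 0.00246612 / 0.00644526 ≈ 0.383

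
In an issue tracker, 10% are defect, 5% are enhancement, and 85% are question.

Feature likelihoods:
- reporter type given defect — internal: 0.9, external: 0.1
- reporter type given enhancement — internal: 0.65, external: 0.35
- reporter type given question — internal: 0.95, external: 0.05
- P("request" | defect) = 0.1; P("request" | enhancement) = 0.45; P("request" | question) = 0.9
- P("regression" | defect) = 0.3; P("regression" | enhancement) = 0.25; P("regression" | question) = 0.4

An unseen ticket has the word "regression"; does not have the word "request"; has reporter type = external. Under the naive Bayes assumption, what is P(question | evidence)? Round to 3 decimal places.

defect: 0.1 × 0.1 × (1−0.1) × 0.3 = 0.0027
enhancement: 0.05 × 0.35 × (1−0.45) × 0.25 = 0.00240625
question: 0.85 × 0.05 × (1−0.9) × 0.4 = 0.0017
P(question | x) = 0.0017 / 0.00680625 ≈ 0.250

0.250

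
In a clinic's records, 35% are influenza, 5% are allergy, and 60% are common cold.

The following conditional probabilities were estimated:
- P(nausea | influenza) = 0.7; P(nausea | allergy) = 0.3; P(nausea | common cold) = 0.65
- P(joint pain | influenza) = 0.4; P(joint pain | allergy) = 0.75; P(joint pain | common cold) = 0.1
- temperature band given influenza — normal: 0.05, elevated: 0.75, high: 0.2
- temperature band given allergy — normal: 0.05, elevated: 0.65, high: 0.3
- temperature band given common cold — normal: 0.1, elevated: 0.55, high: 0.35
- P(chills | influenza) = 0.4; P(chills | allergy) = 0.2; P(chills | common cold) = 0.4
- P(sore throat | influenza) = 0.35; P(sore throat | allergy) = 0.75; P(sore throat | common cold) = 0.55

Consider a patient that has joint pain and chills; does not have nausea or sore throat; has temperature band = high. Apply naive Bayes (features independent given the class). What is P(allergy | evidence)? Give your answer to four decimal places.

influenza: 0.35 × (1−0.7) × 0.4 × 0.2 × 0.4 × (1−0.35) = 0.002184
allergy: 0.05 × (1−0.3) × 0.75 × 0.3 × 0.2 × (1−0.75) = 0.00039375
common cold: 0.6 × (1−0.65) × 0.1 × 0.35 × 0.4 × (1−0.55) = 0.001323
P(allergy | x) = 0.00039375 / 0.00390075 ≈ 0.1009

0.1009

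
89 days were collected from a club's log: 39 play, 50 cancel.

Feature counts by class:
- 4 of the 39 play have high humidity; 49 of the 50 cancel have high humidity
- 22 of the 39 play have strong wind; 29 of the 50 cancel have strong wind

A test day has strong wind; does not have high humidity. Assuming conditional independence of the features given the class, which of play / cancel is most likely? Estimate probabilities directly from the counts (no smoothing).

play

play: (39/89) × (35/39) × (22/39) ≈ 0.221838
cancel: (50/89) × (1/50) × (29/50) ≈ 0.00651685
Highest score → play.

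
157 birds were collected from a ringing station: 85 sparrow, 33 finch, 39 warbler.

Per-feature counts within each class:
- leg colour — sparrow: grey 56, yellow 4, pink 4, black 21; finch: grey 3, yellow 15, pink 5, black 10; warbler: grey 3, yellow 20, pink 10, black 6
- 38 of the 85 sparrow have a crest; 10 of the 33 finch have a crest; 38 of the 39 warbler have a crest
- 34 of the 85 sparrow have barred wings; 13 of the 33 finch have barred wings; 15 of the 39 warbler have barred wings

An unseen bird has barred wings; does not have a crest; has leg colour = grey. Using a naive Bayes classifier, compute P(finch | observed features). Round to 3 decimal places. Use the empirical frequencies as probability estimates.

0.062

sparrow: (85/157) × (56/85) × (47/85) × (34/85) ≈ 0.078891
finch: (33/157) × (3/33) × (23/33) × (13/33) ≈ 0.00524644
warbler: (39/157) × (3/39) × (1/39) × (15/39) ≈ 0.000188445
P(finch | x) = 0.00524644 / 0.084325885 ≈ 0.062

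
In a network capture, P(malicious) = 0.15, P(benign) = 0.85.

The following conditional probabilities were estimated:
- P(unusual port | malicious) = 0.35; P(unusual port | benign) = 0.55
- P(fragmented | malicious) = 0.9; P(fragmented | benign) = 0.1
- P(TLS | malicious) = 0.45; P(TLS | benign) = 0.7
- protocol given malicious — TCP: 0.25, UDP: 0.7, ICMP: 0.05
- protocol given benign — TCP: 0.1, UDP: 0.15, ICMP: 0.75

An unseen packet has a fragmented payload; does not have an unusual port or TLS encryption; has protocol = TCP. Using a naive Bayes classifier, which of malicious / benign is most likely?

malicious: 0.15 × (1−0.35) × 0.9 × (1−0.45) × 0.25 = 0.012065625
benign: 0.85 × (1−0.55) × 0.1 × (1−0.7) × 0.1 = 0.0011475
Highest score → malicious.

malicious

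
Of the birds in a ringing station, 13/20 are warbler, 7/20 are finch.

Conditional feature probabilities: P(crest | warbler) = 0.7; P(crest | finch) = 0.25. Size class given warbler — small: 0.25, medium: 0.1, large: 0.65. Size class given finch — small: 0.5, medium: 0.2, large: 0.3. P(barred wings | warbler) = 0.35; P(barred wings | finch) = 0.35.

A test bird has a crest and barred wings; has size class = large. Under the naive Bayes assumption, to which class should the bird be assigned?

warbler: 0.65 × 0.7 × 0.65 × 0.35 = 0.1035125
finch: 0.35 × 0.25 × 0.3 × 0.35 = 0.0091875
Highest score → warbler.

warbler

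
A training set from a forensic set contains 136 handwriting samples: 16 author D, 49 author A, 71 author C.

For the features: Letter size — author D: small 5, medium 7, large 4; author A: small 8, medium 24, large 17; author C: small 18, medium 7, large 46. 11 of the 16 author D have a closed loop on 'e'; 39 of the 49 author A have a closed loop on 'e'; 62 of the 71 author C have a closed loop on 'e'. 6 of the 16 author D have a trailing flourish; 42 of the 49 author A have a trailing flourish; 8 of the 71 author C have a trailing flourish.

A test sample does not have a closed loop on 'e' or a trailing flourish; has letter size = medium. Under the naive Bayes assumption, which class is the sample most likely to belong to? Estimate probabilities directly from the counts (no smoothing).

author D: (16/136) × (7/16) × (5/16) × (10/16) ≈ 0.0100528
author A: (49/136) × (24/49) × (10/49) × (7/49) ≈ 0.00514492
author C: (71/136) × (7/71) × (9/71) × (63/71) ≈ 0.00578929
Highest score → author D.

author D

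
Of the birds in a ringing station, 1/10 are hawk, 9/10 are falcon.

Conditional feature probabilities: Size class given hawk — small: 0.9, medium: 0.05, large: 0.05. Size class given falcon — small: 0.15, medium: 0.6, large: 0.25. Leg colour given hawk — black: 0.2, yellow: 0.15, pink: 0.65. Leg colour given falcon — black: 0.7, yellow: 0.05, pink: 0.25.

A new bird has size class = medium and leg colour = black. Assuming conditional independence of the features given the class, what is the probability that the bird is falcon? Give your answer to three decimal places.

0.997

hawk: 0.1 × 0.05 × 0.2 = 0.001
falcon: 0.9 × 0.6 × 0.7 = 0.378
P(falcon | x) = 0.378 / 0.379 ≈ 0.997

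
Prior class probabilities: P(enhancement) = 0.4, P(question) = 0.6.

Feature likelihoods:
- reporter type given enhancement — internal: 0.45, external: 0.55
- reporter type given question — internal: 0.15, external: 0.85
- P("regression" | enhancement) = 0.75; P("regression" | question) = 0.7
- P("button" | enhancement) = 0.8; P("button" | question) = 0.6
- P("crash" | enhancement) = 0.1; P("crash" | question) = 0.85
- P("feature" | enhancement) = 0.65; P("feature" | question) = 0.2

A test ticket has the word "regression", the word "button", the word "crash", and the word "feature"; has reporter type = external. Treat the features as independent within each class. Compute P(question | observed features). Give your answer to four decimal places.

0.8093

enhancement: 0.4 × 0.55 × 0.75 × 0.8 × 0.1 × 0.65 = 0.00858
question: 0.6 × 0.85 × 0.7 × 0.6 × 0.85 × 0.2 = 0.036414
P(question | x) = 0.036414 / 0.044994 ≈ 0.8093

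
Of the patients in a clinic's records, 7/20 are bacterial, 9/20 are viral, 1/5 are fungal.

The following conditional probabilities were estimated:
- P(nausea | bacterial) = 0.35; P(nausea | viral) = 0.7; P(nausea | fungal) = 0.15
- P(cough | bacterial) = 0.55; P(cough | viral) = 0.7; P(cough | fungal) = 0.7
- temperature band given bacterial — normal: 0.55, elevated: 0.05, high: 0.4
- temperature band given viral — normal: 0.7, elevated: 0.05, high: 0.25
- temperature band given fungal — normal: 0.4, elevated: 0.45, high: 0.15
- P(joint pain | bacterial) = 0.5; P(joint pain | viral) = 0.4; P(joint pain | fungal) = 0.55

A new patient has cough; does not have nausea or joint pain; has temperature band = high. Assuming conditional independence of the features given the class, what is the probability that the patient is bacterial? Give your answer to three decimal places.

bacterial: 0.35 × (1−0.35) × 0.55 × 0.4 × (1−0.5) = 0.025025
viral: 0.45 × (1−0.7) × 0.7 × 0.25 × (1−0.4) = 0.014175
fungal: 0.2 × (1−0.15) × 0.7 × 0.15 × (1−0.55) = 0.0080325
P(bacterial | x) = 0.025025 / 0.0472325 ≈ 0.530

0.530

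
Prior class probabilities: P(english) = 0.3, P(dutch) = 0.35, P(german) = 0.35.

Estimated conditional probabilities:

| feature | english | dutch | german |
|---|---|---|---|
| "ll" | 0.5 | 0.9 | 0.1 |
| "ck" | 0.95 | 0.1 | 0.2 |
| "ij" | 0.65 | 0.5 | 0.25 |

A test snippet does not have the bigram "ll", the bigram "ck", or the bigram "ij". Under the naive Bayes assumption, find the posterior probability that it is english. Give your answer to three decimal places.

english: 0.3 × (1−0.5) × (1−0.95) × (1−0.65) = 0.002625
dutch: 0.35 × (1−0.9) × (1−0.1) × (1−0.5) = 0.01575
german: 0.35 × (1−0.1) × (1−0.2) × (1−0.25) = 0.189
P(english | x) = 0.002625 / 0.207375 ≈ 0.013

0.013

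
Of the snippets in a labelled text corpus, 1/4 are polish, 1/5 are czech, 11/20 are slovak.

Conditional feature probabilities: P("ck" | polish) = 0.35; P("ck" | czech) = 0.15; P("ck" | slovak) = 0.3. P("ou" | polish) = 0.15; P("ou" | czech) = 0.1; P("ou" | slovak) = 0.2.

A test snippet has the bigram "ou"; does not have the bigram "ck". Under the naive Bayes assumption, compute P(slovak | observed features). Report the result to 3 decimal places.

0.650

polish: 0.25 × (1−0.35) × 0.15 = 0.024375
czech: 0.2 × (1−0.15) × 0.1 = 0.017
slovak: 0.55 × (1−0.3) × 0.2 = 0.077
P(slovak | x) = 0.077 / 0.118375 ≈ 0.650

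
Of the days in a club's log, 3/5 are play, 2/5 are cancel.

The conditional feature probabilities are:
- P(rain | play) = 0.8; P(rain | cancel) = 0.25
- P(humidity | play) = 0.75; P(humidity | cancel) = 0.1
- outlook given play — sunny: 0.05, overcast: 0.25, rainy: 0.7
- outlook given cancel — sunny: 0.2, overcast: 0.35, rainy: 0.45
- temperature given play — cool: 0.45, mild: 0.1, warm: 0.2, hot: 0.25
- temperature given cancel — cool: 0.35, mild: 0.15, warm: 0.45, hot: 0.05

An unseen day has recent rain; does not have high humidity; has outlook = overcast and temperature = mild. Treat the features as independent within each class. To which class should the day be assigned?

cancel

play: 0.6 × 0.8 × (1−0.75) × 0.25 × 0.1 = 0.003
cancel: 0.4 × 0.25 × (1−0.1) × 0.35 × 0.15 = 0.004725
Highest score → cancel.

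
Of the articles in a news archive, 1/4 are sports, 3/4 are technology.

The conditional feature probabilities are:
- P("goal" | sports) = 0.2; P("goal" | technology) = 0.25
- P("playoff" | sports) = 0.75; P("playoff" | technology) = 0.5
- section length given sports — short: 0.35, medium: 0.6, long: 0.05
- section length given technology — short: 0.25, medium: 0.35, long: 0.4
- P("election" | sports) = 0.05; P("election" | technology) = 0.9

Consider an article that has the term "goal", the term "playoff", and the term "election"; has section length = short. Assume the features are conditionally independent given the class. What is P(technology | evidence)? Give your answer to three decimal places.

sports: 0.25 × 0.2 × 0.75 × 0.35 × 0.05 = 0.00065625
technology: 0.75 × 0.25 × 0.5 × 0.25 × 0.9 = 0.02109375
P(technology | x) = 0.02109375 / 0.02175 ≈ 0.970

0.970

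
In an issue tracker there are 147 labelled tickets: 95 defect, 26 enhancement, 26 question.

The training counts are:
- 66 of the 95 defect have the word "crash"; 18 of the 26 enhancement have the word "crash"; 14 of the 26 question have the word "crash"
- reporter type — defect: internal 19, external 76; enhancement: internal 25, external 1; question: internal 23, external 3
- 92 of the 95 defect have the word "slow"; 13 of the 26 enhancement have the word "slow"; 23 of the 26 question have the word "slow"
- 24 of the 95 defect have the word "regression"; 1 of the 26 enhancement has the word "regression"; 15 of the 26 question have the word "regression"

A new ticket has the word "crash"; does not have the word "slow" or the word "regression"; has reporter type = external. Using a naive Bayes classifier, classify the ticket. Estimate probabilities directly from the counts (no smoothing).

defect

defect: (95/147) × (66/95) × (76/95) × (3/95) × (71/95) ≈ 0.00847713
enhancement: (26/147) × (18/26) × (1/26) × (13/26) × (25/26) ≈ 0.00226422
question: (26/147) × (14/26) × (3/26) × (3/26) × (11/26) ≈ 0.000536446
Highest score → defect.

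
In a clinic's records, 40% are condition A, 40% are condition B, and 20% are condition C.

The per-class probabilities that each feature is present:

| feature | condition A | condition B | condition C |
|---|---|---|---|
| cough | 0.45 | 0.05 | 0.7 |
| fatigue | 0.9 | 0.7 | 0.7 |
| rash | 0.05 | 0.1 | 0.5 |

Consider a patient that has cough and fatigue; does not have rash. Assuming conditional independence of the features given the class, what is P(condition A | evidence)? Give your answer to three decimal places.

0.714

condition A: 0.4 × 0.45 × 0.9 × (1−0.05) = 0.1539
condition B: 0.4 × 0.05 × 0.7 × (1−0.1) = 0.0126
condition C: 0.2 × 0.7 × 0.7 × (1−0.5) = 0.049
P(condition A | x) = 0.1539 / 0.2155 ≈ 0.714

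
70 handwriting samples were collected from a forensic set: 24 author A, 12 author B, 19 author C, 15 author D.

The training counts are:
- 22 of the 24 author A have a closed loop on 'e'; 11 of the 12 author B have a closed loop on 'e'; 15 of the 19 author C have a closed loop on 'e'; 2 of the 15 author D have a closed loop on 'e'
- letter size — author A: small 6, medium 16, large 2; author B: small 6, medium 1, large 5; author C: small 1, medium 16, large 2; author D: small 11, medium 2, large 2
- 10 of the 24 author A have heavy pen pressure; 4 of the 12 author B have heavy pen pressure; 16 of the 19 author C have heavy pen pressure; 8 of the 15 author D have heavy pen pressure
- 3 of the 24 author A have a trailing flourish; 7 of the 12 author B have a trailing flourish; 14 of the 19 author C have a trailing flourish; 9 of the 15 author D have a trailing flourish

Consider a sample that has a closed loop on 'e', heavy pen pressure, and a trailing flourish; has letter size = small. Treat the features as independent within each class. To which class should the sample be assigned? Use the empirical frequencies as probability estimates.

author B

author A: (24/70) × (22/24) × (6/24) × (10/24) × (3/24) ≈ 0.00409226
author B: (12/70) × (11/12) × (6/12) × (4/12) × (7/12) ≈ 0.0152778
author C: (19/70) × (15/19) × (1/19) × (16/19) × (14/19) ≈ 0.0069981
author D: (15/70) × (2/15) × (11/15) × (8/15) × (9/15) ≈ 0.00670476
Highest score → author B.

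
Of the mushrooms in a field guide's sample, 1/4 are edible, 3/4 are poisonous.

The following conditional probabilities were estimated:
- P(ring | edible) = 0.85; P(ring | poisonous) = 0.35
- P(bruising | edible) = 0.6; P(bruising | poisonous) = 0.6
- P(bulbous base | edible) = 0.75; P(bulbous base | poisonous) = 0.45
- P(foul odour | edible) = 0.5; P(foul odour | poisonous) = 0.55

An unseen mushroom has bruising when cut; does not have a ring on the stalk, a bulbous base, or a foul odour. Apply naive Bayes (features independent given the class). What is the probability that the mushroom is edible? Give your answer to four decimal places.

edible: 0.25 × (1−0.85) × 0.6 × (1−0.75) × (1−0.5) = 0.0028125
poisonous: 0.75 × (1−0.35) × 0.6 × (1−0.45) × (1−0.55) = 0.07239375
P(edible | x) = 0.0028125 / 0.07520625 ≈ 0.0374

0.0374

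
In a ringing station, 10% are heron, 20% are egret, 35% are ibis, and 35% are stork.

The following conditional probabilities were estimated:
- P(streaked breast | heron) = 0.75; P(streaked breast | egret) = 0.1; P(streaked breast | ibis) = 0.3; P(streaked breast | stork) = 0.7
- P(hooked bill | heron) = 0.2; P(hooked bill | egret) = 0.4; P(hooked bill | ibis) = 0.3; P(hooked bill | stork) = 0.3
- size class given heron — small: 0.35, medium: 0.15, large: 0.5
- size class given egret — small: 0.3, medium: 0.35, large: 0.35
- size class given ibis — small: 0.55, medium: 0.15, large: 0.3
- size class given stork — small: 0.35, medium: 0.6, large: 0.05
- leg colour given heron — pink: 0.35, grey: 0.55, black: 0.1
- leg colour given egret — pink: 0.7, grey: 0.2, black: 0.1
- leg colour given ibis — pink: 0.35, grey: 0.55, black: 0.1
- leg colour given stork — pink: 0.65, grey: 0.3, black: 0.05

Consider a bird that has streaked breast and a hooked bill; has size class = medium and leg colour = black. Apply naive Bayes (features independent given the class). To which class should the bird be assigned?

stork

heron: 0.1 × 0.75 × 0.2 × 0.15 × 0.1 = 0.000225
egret: 0.2 × 0.1 × 0.4 × 0.35 × 0.1 = 0.00028
ibis: 0.35 × 0.3 × 0.3 × 0.15 × 0.1 = 0.0004725
stork: 0.35 × 0.7 × 0.3 × 0.6 × 0.05 = 0.002205
Highest score → stork.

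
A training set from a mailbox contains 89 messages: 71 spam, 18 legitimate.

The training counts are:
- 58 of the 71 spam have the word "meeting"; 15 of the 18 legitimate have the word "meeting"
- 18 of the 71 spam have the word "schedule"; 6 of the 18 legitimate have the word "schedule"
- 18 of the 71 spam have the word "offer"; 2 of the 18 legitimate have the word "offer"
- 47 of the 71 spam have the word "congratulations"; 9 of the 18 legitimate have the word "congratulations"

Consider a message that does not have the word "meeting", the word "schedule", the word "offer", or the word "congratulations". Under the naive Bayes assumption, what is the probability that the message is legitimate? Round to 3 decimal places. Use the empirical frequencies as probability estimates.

spam: (71/89) × (13/71) × (53/71) × (53/71) × (24/71) ≈ 0.0275132
legitimate: (18/89) × (3/18) × (12/18) × (16/18) × (9/18) ≈ 0.00998752
P(legitimate | x) = 0.00998752 / 0.03750072 ≈ 0.266

0.266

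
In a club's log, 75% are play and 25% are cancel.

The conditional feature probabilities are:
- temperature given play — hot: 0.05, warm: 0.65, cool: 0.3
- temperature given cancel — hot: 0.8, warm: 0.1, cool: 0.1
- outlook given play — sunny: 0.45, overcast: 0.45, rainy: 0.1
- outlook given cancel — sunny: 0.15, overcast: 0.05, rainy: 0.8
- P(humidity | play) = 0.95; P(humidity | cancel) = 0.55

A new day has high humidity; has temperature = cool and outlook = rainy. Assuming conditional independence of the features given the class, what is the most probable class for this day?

play: 0.75 × 0.3 × 0.1 × 0.95 = 0.021375
cancel: 0.25 × 0.1 × 0.8 × 0.55 = 0.011
Highest score → play.

play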